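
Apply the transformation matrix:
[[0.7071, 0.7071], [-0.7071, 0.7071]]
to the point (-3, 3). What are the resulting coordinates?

Matrix multiplication:
[[0.7071, 0.7071], [-0.7071, 0.7071]] × [-3, 3]ᵀ
= [(0.7071)(-3) + (0.7071)(3), (-0.7071)(-3) + (0.7071)(3)]ᵀ
= [0, 4.2426]ᵀ
Result: (0, 4.2426)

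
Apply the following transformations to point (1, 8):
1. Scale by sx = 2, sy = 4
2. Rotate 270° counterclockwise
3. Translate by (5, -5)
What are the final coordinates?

Step 1: Scale → (2, 32)
Step 2: Rotate 270° → (32, -2)
Step 3: Translate → (37, -7)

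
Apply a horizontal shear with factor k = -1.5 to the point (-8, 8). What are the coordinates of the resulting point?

Shear matrix for horizontal shear with factor k = -1.5:
[[1, -1.50], [0, 1]]
Result: (-8, 8) → (-20, 8)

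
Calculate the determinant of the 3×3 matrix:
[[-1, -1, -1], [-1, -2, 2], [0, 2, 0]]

Expansion along first row:
det = -1·det([[-2,2],[2,0]]) - -1·det([[-1,2],[0,0]]) + -1·det([[-1,-2],[0,2]])
    = -1·(-2·0 - 2·2) - -1·(-1·0 - 2·0) + -1·(-1·2 - -2·0)
    = -1·-4 - -1·0 + -1·-2
    = 4 + 0 + 2 = 6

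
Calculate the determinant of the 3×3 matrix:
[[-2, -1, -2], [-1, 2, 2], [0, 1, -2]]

Expansion along first row:
det = -2·det([[2,2],[1,-2]]) - -1·det([[-1,2],[0,-2]]) + -2·det([[-1,2],[0,1]])
    = -2·(2·-2 - 2·1) - -1·(-1·-2 - 2·0) + -2·(-1·1 - 2·0)
    = -2·-6 - -1·2 + -2·-1
    = 12 + 2 + 2 = 16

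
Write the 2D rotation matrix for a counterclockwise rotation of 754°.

Rotation matrix formula: [[cos θ, -sin θ], [sin θ, cos θ]]
For θ = 754°:
cos(754°) = 0.8290
sin(754°) = 0.5592
Result: [[0.8290, -0.5592], [0.5592, 0.8290]]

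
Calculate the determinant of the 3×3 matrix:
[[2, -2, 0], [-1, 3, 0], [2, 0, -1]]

Expansion along first row:
det = 2·det([[3,0],[0,-1]]) - -2·det([[-1,0],[2,-1]]) + 0·det([[-1,3],[2,0]])
    = 2·(3·-1 - 0·0) - -2·(-1·-1 - 0·2) + 0·(-1·0 - 3·2)
    = 2·-3 - -2·1 + 0·-6
    = -6 + 2 + 0 = -4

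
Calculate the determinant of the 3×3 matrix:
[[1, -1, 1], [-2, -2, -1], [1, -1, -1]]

Expansion along first row:
det = 1·det([[-2,-1],[-1,-1]]) - -1·det([[-2,-1],[1,-1]]) + 1·det([[-2,-2],[1,-1]])
    = 1·(-2·-1 - -1·-1) - -1·(-2·-1 - -1·1) + 1·(-2·-1 - -2·1)
    = 1·1 - -1·3 + 1·4
    = 1 + 3 + 4 = 8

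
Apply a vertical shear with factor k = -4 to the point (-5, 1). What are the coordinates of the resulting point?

Shear matrix for vertical shear with factor k = -4:
[[1, 0], [-4, 1]]
Result: (-5, 1) → (-5, 21)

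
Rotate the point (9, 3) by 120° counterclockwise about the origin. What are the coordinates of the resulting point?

Rotation matrix for 120°: [[cos 120°, -sin 120°], [sin 120°, cos 120°]] ≈ [[-0.500000, -0.866025], [0.866025, -0.500000]]
[[-0.500000, -0.866025], [0.866025, -0.500000]] × [9, 3]ᵀ ≈ [-7.0981, 6.2942]ᵀ
Result: (-7.0981, 6.2942)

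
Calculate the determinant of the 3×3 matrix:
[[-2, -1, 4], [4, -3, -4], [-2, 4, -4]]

Expansion along first row:
det = -2·det([[-3,-4],[4,-4]]) - -1·det([[4,-4],[-2,-4]]) + 4·det([[4,-3],[-2,4]])
    = -2·(-3·-4 - -4·4) - -1·(4·-4 - -4·-2) + 4·(4·4 - -3·-2)
    = -2·28 - -1·-24 + 4·10
    = -56 + -24 + 40 = -40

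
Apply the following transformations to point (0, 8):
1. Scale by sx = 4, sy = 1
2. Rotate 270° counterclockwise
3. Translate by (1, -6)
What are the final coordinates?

Step 1: Scale → (0, 8)
Step 2: Rotate 270° → (8, 0)
Step 3: Translate → (9, -6)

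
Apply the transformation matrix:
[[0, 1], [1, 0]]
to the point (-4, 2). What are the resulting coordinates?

Matrix multiplication:
[[0, 1], [1, 0]] × [-4, 2]ᵀ
= [(0)(-4) + (1)(2), (1)(-4) + (0)(2)]ᵀ
= [2, -4]ᵀ
Result: (2, -4)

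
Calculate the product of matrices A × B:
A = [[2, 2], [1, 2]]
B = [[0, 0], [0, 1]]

Matrix multiplication:
C[0][0] = 2×0 + 2×0 = 0
C[0][1] = 2×0 + 2×1 = 2
C[1][0] = 1×0 + 2×0 = 0
C[1][1] = 1×0 + 2×1 = 2
Result: [[0, 2], [0, 2]]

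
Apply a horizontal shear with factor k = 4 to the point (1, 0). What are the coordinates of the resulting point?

Shear matrix for horizontal shear with factor k = 4:
[[1, 4], [0, 1]]
Result: (1, 0) → (1, 0)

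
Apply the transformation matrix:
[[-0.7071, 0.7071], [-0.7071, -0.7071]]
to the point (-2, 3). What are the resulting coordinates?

Matrix multiplication:
[[-0.7071, 0.7071], [-0.7071, -0.7071]] × [-2, 3]ᵀ
= [(-0.7071)(-2) + (0.7071)(3), (-0.7071)(-2) + (-0.7071)(3)]ᵀ
= [3.5355, -0.7071]ᵀ
Result: (3.5355, -0.7071)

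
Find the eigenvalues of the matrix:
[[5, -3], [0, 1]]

Characteristic equation: det(A - λI) = 0
λ² - (trace)λ + (det) = 0
trace = 5 + 1 = 6, det = (5)(1) - (-3)(0) = 5
λ² - (6)λ + (5) = 0
λ = (6 ± √((6)² - 4·(5))) / 2 = (6 ± √16) / 2
Solving: λ = 1, 5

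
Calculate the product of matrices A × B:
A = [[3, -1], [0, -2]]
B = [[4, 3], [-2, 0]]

Matrix multiplication:
C[0][0] = 3×4 + -1×-2 = 14
C[0][1] = 3×3 + -1×0 = 9
C[1][0] = 0×4 + -2×-2 = 4
C[1][1] = 0×3 + -2×0 = 0
Result: [[14, 9], [4, 0]]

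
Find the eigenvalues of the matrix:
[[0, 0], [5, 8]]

Characteristic equation: det(A - λI) = 0
λ² - (trace)λ + (det) = 0
trace = 0 + 8 = 8, det = (0)(8) - (0)(5) = 0
λ² - (8)λ + (0) = 0
λ = (8 ± √((8)² - 4·(0))) / 2 = (8 ± √64) / 2
Solving: λ = 0, 8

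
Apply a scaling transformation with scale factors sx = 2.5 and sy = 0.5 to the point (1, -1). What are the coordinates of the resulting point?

Scaling matrix:
[[2.50, 0], [0, 0.50]]
Result: (1 × 2.5, -1 × 0.5) = (2.5, -0.5)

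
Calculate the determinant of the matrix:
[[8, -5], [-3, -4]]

For a 2×2 matrix [[a, b], [c, d]], det = ad - bc
det = (8)(-4) - (-5)(-3) = -32 - 15 = -47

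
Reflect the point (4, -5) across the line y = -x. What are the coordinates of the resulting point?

Reflection across line y = -x: (4, -5) → (5, -4)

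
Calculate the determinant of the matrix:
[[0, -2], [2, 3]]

For a 2×2 matrix [[a, b], [c, d]], det = ad - bc
det = (0)(3) - (-2)(2) = 0 - -4 = 4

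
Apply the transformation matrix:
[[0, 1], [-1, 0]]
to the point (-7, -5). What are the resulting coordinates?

Matrix multiplication:
[[0, 1], [-1, 0]] × [-7, -5]ᵀ
= [(0)(-7) + (1)(-5), (-1)(-7) + (0)(-5)]ᵀ
= [-5, 7]ᵀ
Result: (-5, 7)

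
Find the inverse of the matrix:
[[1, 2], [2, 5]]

For [[a,b],[c,d]], inverse = (1/det)·[[d,-b],[-c,a]]
det = (1)(5) - (2)(2) = 5 - 4 = 1
Inverse = [[5, -2], [-2, 1]]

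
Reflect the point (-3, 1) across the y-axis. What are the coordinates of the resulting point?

Reflection across y-axis: (-3, 1) → (3, 1)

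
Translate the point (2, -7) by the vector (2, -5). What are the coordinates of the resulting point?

Translation by (2, -5) (homogeneous matrix [[1, 0, 2], [0, 1, -5], [0, 0, 1]]):
x' = 2 + 2 = 4
y' = -7 + -5 = -12
Result: (4, -12)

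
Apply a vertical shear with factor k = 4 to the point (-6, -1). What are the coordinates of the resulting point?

Shear matrix for vertical shear with factor k = 4:
[[1, 0], [4, 1]]
Result: (-6, -1) → (-6, -25)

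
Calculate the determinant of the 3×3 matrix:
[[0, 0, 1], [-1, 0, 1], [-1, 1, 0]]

Expansion along first row:
det = 0·det([[0,1],[1,0]]) - 0·det([[-1,1],[-1,0]]) + 1·det([[-1,0],[-1,1]])
    = 0·(0·0 - 1·1) - 0·(-1·0 - 1·-1) + 1·(-1·1 - 0·-1)
    = 0·-1 - 0·1 + 1·-1
    = 0 + 0 + -1 = -1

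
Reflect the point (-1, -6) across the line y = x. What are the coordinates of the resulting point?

Reflection across line y = x: (-1, -6) → (-6, -1)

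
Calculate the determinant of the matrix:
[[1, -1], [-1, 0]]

For a 2×2 matrix [[a, b], [c, d]], det = ad - bc
det = (1)(0) - (-1)(-1) = 0 - 1 = -1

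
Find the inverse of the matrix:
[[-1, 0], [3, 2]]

For [[a,b],[c,d]], inverse = (1/det)·[[d,-b],[-c,a]]
det = (-1)(2) - (0)(3) = -2 - 0 = -2
Inverse = (1/-2)·[[2, 0], [-3, -1]]
= [[-1, 0], [3/2, 1/2]]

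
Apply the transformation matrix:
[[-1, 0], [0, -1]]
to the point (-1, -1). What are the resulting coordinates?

Matrix multiplication:
[[-1, 0], [0, -1]] × [-1, -1]ᵀ
= [(-1)(-1) + (0)(-1), (0)(-1) + (-1)(-1)]ᵀ
= [1, 1]ᵀ
Result: (1, 1)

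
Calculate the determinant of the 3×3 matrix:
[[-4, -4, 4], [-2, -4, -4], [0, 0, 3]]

Expansion along first row:
det = -4·det([[-4,-4],[0,3]]) - -4·det([[-2,-4],[0,3]]) + 4·det([[-2,-4],[0,0]])
    = -4·(-4·3 - -4·0) - -4·(-2·3 - -4·0) + 4·(-2·0 - -4·0)
    = -4·-12 - -4·-6 + 4·0
    = 48 + -24 + 0 = 24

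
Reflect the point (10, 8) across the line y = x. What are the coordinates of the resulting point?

Reflection across line y = x: (10, 8) → (8, 10)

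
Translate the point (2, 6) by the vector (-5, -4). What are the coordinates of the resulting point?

Translation by (-5, -4) (homogeneous matrix [[1, 0, -5], [0, 1, -4], [0, 0, 1]]):
x' = 2 + -5 = -3
y' = 6 + -4 = 2
Result: (-3, 2)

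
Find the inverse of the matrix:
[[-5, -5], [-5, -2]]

For [[a,b],[c,d]], inverse = (1/det)·[[d,-b],[-c,a]]
det = (-5)(-2) - (-5)(-5) = 10 - 25 = -15
Inverse = (1/-15)·[[-2, 5], [5, -5]]
= [[2/15, -1/3], [-1/3, 1/3]]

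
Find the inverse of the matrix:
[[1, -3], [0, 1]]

For [[a,b],[c,d]], inverse = (1/det)·[[d,-b],[-c,a]]
det = (1)(1) - (-3)(0) = 1 - 0 = 1
Inverse = [[1, 3], [0, 1]]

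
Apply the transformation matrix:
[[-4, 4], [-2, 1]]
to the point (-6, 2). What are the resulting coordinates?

Matrix multiplication:
[[-4, 4], [-2, 1]] × [-6, 2]ᵀ
= [(-4)(-6) + (4)(2), (-2)(-6) + (1)(2)]ᵀ
= [32, 14]ᵀ
Result: (32, 14)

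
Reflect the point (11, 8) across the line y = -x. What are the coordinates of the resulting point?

Reflection across line y = -x: (11, 8) → (-8, -11)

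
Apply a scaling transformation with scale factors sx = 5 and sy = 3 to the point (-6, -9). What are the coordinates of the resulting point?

Scaling matrix:
[[5, 0], [0, 3]]
Result: (-6 × 5, -9 × 3) = (-30, -27)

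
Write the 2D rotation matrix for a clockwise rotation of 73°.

Rotation matrix formula: [[cos θ, -sin θ], [sin θ, cos θ]]
A clockwise rotation by 73° is equivalent to a counterclockwise rotation by -73°.
For θ = -73°:
cos(-73°) = 0.2924
sin(-73°) = -0.9563
Result: [[0.2924, 0.9563], [-0.9563, 0.2924]]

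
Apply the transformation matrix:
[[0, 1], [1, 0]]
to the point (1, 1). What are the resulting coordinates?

Matrix multiplication:
[[0, 1], [1, 0]] × [1, 1]ᵀ
= [(0)(1) + (1)(1), (1)(1) + (0)(1)]ᵀ
= [1, 1]ᵀ
Result: (1, 1)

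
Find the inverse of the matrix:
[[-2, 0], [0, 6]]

For [[a,b],[c,d]], inverse = (1/det)·[[d,-b],[-c,a]]
det = (-2)(6) - (0)(0) = -12 - 0 = -12
Inverse = (1/-12)·[[6, 0], [0, -2]]
= [[-1/2, 0], [0, 1/6]]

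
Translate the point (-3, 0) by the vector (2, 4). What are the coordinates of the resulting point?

Translation by (2, 4) (homogeneous matrix [[1, 0, 2], [0, 1, 4], [0, 0, 1]]):
x' = -3 + 2 = -1
y' = 0 + 4 = 4
Result: (-1, 4)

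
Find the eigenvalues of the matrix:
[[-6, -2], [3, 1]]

Characteristic equation: det(A - λI) = 0
λ² - (trace)λ + (det) = 0
trace = -6 + 1 = -5, det = (-6)(1) - (-2)(3) = 0
λ² - (-5)λ + (0) = 0
λ = (-5 ± √((-5)² - 4·(0))) / 2 = (-5 ± √25) / 2
Solving: λ = -5, 0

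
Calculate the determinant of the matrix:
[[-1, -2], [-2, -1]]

For a 2×2 matrix [[a, b], [c, d]], det = ad - bc
det = (-1)(-1) - (-2)(-2) = 1 - 4 = -3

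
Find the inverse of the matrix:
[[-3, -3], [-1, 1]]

For [[a,b],[c,d]], inverse = (1/det)·[[d,-b],[-c,a]]
det = (-3)(1) - (-3)(-1) = -3 - 3 = -6
Inverse = (1/-6)·[[1, 3], [1, -3]]
= [[-1/6, -1/2], [-1/6, 1/2]]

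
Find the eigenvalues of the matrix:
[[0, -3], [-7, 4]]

Characteristic equation: det(A - λI) = 0
λ² - (trace)λ + (det) = 0
trace = 0 + 4 = 4, det = (0)(4) - (-3)(-7) = -21
λ² - (4)λ + (-21) = 0
λ = (4 ± √((4)² - 4·(-21))) / 2 = (4 ± √100) / 2
Solving: λ = -3, 7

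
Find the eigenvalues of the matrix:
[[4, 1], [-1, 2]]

Characteristic equation: det(A - λI) = 0
λ² - (trace)λ + (det) = 0
trace = 4 + 2 = 6, det = (4)(2) - (1)(-1) = 9
λ² - (6)λ + (9) = 0
λ = (6 ± √((6)² - 4·(9))) / 2 = (6 ± √0) / 2
Solving: λ = 3, 3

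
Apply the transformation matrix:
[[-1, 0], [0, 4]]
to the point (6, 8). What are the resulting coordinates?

Matrix multiplication:
[[-1, 0], [0, 4]] × [6, 8]ᵀ
= [(-1)(6) + (0)(8), (0)(6) + (4)(8)]ᵀ
= [-6, 32]ᵀ
Result: (-6, 32)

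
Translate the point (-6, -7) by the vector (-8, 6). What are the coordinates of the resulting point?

Translation by (-8, 6) (homogeneous matrix [[1, 0, -8], [0, 1, 6], [0, 0, 1]]):
x' = -6 + -8 = -14
y' = -7 + 6 = -1
Result: (-14, -1)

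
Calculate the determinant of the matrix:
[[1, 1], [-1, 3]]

For a 2×2 matrix [[a, b], [c, d]], det = ad - bc
det = (1)(3) - (1)(-1) = 3 - -1 = 4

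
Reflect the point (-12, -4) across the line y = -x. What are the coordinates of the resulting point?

Reflection across line y = -x: (-12, -4) → (4, 12)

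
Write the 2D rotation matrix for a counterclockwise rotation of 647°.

Rotation matrix formula: [[cos θ, -sin θ], [sin θ, cos θ]]
For θ = 647°:
cos(647°) = 0.2924
sin(647°) = -0.9563
Result: [[0.2924, 0.9563], [-0.9563, 0.2924]]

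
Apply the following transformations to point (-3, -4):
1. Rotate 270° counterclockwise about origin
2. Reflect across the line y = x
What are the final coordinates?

Step 1: Rotate 270° → (-4, 3)
Step 2: Reflect across line y = x → (3, -4)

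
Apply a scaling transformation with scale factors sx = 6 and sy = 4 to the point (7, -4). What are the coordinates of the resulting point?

Scaling matrix:
[[6, 0], [0, 4]]
Result: (7 × 6, -4 × 4) = (42, -16)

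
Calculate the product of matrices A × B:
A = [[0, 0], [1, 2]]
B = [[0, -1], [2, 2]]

Matrix multiplication:
C[0][0] = 0×0 + 0×2 = 0
C[0][1] = 0×-1 + 0×2 = 0
C[1][0] = 1×0 + 2×2 = 4
C[1][1] = 1×-1 + 2×2 = 3
Result: [[0, 0], [4, 3]]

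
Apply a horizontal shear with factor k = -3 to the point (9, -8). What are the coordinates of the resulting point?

Shear matrix for horizontal shear with factor k = -3:
[[1, -3], [0, 1]]
Result: (9, -8) → (33, -8)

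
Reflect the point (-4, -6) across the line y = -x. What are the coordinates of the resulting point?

Reflection across line y = -x: (-4, -6) → (6, 4)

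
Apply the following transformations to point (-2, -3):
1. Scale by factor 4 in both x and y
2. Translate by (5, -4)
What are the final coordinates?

Step 1: Scale (-2, -3) by 4 → (-8, -12)
Step 2: Translate by (5, -4) → (-3, -16)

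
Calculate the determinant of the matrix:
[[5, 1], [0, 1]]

For a 2×2 matrix [[a, b], [c, d]], det = ad - bc
det = (5)(1) - (1)(0) = 5 - 0 = 5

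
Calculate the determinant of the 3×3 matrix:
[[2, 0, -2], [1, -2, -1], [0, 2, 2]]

Expansion along first row:
det = 2·det([[-2,-1],[2,2]]) - 0·det([[1,-1],[0,2]]) + -2·det([[1,-2],[0,2]])
    = 2·(-2·2 - -1·2) - 0·(1·2 - -1·0) + -2·(1·2 - -2·0)
    = 2·-2 - 0·2 + -2·2
    = -4 + 0 + -4 = -8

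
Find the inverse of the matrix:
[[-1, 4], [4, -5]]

For [[a,b],[c,d]], inverse = (1/det)·[[d,-b],[-c,a]]
det = (-1)(-5) - (4)(4) = 5 - 16 = -11
Inverse = (1/-11)·[[-5, -4], [-4, -1]]
= [[5/11, 4/11], [4/11, 1/11]]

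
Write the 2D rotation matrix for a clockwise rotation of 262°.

Rotation matrix formula: [[cos θ, -sin θ], [sin θ, cos θ]]
A clockwise rotation by 262° is equivalent to a counterclockwise rotation by -262°.
For θ = -262°:
cos(-262°) = -0.1392
sin(-262°) = 0.9903
Result: [[-0.1392, -0.9903], [0.9903, -0.1392]]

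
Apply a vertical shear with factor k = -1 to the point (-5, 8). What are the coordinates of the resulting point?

Shear matrix for vertical shear with factor k = -1:
[[1, 0], [-1, 1]]
Result: (-5, 8) → (-5, 13)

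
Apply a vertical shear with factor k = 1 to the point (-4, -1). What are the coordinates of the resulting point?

Shear matrix for vertical shear with factor k = 1:
[[1, 0], [1, 1]]
Result: (-4, -1) → (-4, -5)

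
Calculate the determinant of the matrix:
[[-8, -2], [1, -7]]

For a 2×2 matrix [[a, b], [c, d]], det = ad - bc
det = (-8)(-7) - (-2)(1) = 56 - -2 = 58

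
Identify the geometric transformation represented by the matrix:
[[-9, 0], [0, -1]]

This matrix represents: non-uniform scaling by sx = -9, sy = -1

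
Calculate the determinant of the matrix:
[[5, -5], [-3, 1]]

For a 2×2 matrix [[a, b], [c, d]], det = ad - bc
det = (5)(1) - (-5)(-3) = 5 - 15 = -10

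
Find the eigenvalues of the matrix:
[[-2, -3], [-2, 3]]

Characteristic equation: det(A - λI) = 0
λ² - (trace)λ + (det) = 0
trace = -2 + 3 = 1, det = (-2)(3) - (-3)(-2) = -12
λ² - (1)λ + (-12) = 0
λ = (1 ± √((1)² - 4·(-12))) / 2 = (1 ± √49) / 2
Solving: λ = -3, 4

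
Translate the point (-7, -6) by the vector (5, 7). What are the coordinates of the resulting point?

Translation by (5, 7) (homogeneous matrix [[1, 0, 5], [0, 1, 7], [0, 0, 1]]):
x' = -7 + 5 = -2
y' = -6 + 7 = 1
Result: (-2, 1)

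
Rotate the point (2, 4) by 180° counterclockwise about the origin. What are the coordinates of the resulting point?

Rotation matrix for 180°: [[cos 180°, -sin 180°], [sin 180°, cos 180°]] = [[-1, 0], [0, -1]]
[[-1, 0], [0, -1]] × [2, 4]ᵀ = [-2, -4]ᵀ
Result: (-2, -4)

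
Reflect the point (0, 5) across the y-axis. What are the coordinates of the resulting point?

Reflection across y-axis: (0, 5) → (0, 5)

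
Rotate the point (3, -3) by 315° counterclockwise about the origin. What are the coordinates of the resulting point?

Rotation matrix for 315°: [[cos 315°, -sin 315°], [sin 315°, cos 315°]] ≈ [[0.707107, 0.707107], [-0.707107, 0.707107]]
[[0.707107, 0.707107], [-0.707107, 0.707107]] × [3, -3]ᵀ ≈ [0, -4.2426]ᵀ
Result: (0, -4.2426)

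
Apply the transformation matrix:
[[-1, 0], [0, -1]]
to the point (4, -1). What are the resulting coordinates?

Matrix multiplication:
[[-1, 0], [0, -1]] × [4, -1]ᵀ
= [(-1)(4) + (0)(-1), (0)(4) + (-1)(-1)]ᵀ
= [-4, 1]ᵀ
Result: (-4, 1)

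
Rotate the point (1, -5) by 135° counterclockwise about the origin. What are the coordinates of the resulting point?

Rotation matrix for 135°: [[cos 135°, -sin 135°], [sin 135°, cos 135°]] ≈ [[-0.707107, -0.707107], [0.707107, -0.707107]]
[[-0.707107, -0.707107], [0.707107, -0.707107]] × [1, -5]ᵀ ≈ [2.8284, 4.2426]ᵀ
Result: (2.8284, 4.2426)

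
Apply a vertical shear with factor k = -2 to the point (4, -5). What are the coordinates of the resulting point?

Shear matrix for vertical shear with factor k = -2:
[[1, 0], [-2, 1]]
Result: (4, -5) → (4, -13)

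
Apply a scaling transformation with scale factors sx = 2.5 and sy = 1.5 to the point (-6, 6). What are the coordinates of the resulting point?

Scaling matrix:
[[2.50, 0], [0, 1.50]]
Result: (-6 × 2.5, 6 × 1.5) = (-15, 9)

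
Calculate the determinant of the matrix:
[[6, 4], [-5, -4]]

For a 2×2 matrix [[a, b], [c, d]], det = ad - bc
det = (6)(-4) - (4)(-5) = -24 - -20 = -4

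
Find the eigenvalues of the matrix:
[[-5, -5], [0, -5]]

Characteristic equation: det(A - λI) = 0
λ² - (trace)λ + (det) = 0
trace = -5 + -5 = -10, det = (-5)(-5) - (-5)(0) = 25
λ² - (-10)λ + (25) = 0
λ = (-10 ± √((-10)² - 4·(25))) / 2 = (-10 ± √0) / 2
Solving: λ = -5, -5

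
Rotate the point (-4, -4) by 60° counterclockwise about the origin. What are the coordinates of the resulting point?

Rotation matrix for 60°: [[cos 60°, -sin 60°], [sin 60°, cos 60°]] ≈ [[0.500000, -0.866025], [0.866025, 0.500000]]
[[0.500000, -0.866025], [0.866025, 0.500000]] × [-4, -4]ᵀ ≈ [1.4641, -5.4641]ᵀ
Result: (1.4641, -5.4641)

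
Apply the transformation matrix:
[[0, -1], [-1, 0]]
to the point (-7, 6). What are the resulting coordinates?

Matrix multiplication:
[[0, -1], [-1, 0]] × [-7, 6]ᵀ
= [(0)(-7) + (-1)(6), (-1)(-7) + (0)(6)]ᵀ
= [-6, 7]ᵀ
Result: (-6, 7)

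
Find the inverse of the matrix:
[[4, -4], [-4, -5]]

For [[a,b],[c,d]], inverse = (1/det)·[[d,-b],[-c,a]]
det = (4)(-5) - (-4)(-4) = -20 - 16 = -36
Inverse = (1/-36)·[[-5, 4], [4, 4]]
= [[5/36, -1/9], [-1/9, -1/9]]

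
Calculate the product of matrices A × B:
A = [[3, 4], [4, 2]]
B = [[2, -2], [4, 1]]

Matrix multiplication:
C[0][0] = 3×2 + 4×4 = 22
C[0][1] = 3×-2 + 4×1 = -2
C[1][0] = 4×2 + 2×4 = 16
C[1][1] = 4×-2 + 2×1 = -6
Result: [[22, -2], [16, -6]]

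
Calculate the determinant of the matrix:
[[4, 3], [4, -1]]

For a 2×2 matrix [[a, b], [c, d]], det = ad - bc
det = (4)(-1) - (3)(4) = -4 - 12 = -16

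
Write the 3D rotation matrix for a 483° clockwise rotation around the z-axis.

Rotation matrix for clockwise 483° around z-axis:
A clockwise rotation by 483° is a counterclockwise rotation by -483°.
cos(-483°) = -0.5446, sin(-483°) = -0.8387
Result: [[-0.5446, 0.8387, 0], [-0.8387, -0.5446, 0], [0, 0, 1]]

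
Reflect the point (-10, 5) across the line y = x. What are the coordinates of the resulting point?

Reflection across line y = x: (-10, 5) → (5, -10)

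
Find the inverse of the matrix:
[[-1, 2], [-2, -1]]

For [[a,b],[c,d]], inverse = (1/det)·[[d,-b],[-c,a]]
det = (-1)(-1) - (2)(-2) = 1 - -4 = 5
Inverse = (1/5)·[[-1, -2], [2, -1]]
= [[-1/5, -2/5], [2/5, -1/5]]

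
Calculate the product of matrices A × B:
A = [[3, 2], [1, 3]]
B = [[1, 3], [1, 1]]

Matrix multiplication:
C[0][0] = 3×1 + 2×1 = 5
C[0][1] = 3×3 + 2×1 = 11
C[1][0] = 1×1 + 3×1 = 4
C[1][1] = 1×3 + 3×1 = 6
Result: [[5, 11], [4, 6]]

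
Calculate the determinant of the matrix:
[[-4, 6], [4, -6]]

For a 2×2 matrix [[a, b], [c, d]], det = ad - bc
det = (-4)(-6) - (6)(4) = 24 - 24 = 0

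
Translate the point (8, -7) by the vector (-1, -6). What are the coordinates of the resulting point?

Translation by (-1, -6) (homogeneous matrix [[1, 0, -1], [0, 1, -6], [0, 0, 1]]):
x' = 8 + -1 = 7
y' = -7 + -6 = -13
Result: (7, -13)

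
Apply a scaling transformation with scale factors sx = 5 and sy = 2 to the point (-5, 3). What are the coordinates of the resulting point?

Scaling matrix:
[[5, 0], [0, 2]]
Result: (-5 × 5, 3 × 2) = (-25, 6)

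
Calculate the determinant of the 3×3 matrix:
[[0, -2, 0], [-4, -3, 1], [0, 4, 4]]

Expansion along first row:
det = 0·det([[-3,1],[4,4]]) - -2·det([[-4,1],[0,4]]) + 0·det([[-4,-3],[0,4]])
    = 0·(-3·4 - 1·4) - -2·(-4·4 - 1·0) + 0·(-4·4 - -3·0)
    = 0·-16 - -2·-16 + 0·-16
    = 0 + -32 + 0 = -32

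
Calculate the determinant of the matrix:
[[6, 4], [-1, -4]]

For a 2×2 matrix [[a, b], [c, d]], det = ad - bc
det = (6)(-4) - (4)(-1) = -24 - -4 = -20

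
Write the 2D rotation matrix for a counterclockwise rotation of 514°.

Rotation matrix formula: [[cos θ, -sin θ], [sin θ, cos θ]]
For θ = 514°:
cos(514°) = -0.8988
sin(514°) = 0.4384
Result: [[-0.8988, -0.4384], [0.4384, -0.8988]]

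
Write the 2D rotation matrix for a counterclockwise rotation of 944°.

Rotation matrix formula: [[cos θ, -sin θ], [sin θ, cos θ]]
For θ = 944°:
cos(944°) = -0.7193
sin(944°) = -0.6947
Result: [[-0.7193, 0.6947], [-0.6947, -0.7193]]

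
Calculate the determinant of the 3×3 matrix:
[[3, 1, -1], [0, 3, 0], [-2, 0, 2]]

Expansion along first row:
det = 3·det([[3,0],[0,2]]) - 1·det([[0,0],[-2,2]]) + -1·det([[0,3],[-2,0]])
    = 3·(3·2 - 0·0) - 1·(0·2 - 0·-2) + -1·(0·0 - 3·-2)
    = 3·6 - 1·0 + -1·6
    = 18 + 0 + -6 = 12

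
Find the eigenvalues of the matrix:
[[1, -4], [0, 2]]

Characteristic equation: det(A - λI) = 0
λ² - (trace)λ + (det) = 0
trace = 1 + 2 = 3, det = (1)(2) - (-4)(0) = 2
λ² - (3)λ + (2) = 0
λ = (3 ± √((3)² - 4·(2))) / 2 = (3 ± √1) / 2
Solving: λ = 1, 2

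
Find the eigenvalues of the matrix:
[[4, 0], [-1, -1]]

Characteristic equation: det(A - λI) = 0
λ² - (trace)λ + (det) = 0
trace = 4 + -1 = 3, det = (4)(-1) - (0)(-1) = -4
λ² - (3)λ + (-4) = 0
λ = (3 ± √((3)² - 4·(-4))) / 2 = (3 ± √25) / 2
Solving: λ = -1, 4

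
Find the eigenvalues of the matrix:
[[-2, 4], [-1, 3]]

Characteristic equation: det(A - λI) = 0
λ² - (trace)λ + (det) = 0
trace = -2 + 3 = 1, det = (-2)(3) - (4)(-1) = -2
λ² - (1)λ + (-2) = 0
λ = (1 ± √((1)² - 4·(-2))) / 2 = (1 ± √9) / 2
Solving: λ = -1, 2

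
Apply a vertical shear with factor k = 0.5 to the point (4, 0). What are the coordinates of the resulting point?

Shear matrix for vertical shear with factor k = 0.5:
[[1, 0], [0.50, 1]]
Result: (4, 0) → (4, 2)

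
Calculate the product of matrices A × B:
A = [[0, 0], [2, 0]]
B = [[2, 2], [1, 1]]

Matrix multiplication:
C[0][0] = 0×2 + 0×1 = 0
C[0][1] = 0×2 + 0×1 = 0
C[1][0] = 2×2 + 0×1 = 4
C[1][1] = 2×2 + 0×1 = 4
Result: [[0, 0], [4, 4]]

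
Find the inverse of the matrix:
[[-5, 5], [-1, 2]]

For [[a,b],[c,d]], inverse = (1/det)·[[d,-b],[-c,a]]
det = (-5)(2) - (5)(-1) = -10 - -5 = -5
Inverse = (1/-5)·[[2, -5], [1, -5]]
= [[-2/5, 1], [-1/5, 1]]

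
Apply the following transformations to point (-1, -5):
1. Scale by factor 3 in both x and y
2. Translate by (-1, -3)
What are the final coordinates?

Step 1: Scale (-1, -5) by 3 → (-3, -15)
Step 2: Translate by (-1, -3) → (-4, -18)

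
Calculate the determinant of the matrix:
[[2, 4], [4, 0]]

For a 2×2 matrix [[a, b], [c, d]], det = ad - bc
det = (2)(0) - (4)(4) = 0 - 16 = -16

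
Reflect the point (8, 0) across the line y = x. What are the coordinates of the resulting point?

Reflection across line y = x: (8, 0) → (0, 8)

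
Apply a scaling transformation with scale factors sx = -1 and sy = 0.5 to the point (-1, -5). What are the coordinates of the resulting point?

Scaling matrix:
[[-1, 0], [0, 0.50]]
Result: (-1 × -1, -5 × 0.5) = (1, -2.5)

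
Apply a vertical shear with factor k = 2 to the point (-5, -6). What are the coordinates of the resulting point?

Shear matrix for vertical shear with factor k = 2:
[[1, 0], [2, 1]]
Result: (-5, -6) → (-5, -16)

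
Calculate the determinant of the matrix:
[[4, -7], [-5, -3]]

For a 2×2 matrix [[a, b], [c, d]], det = ad - bc
det = (4)(-3) - (-7)(-5) = -12 - 35 = -47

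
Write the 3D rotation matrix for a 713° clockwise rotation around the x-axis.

Rotation matrix for clockwise 713° around x-axis:
A clockwise rotation by 713° is a counterclockwise rotation by -713°.
cos(-713°) = 0.9925, sin(-713°) = 0.1219
Result: [[1, 0, 0], [0, 0.9925, -0.1219], [0, 0.1219, 0.9925]]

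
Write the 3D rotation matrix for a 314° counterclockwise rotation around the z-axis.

Rotation matrix for counterclockwise 314° around z-axis:
cos(314°) = 0.6947, sin(314°) = -0.7193
Result: [[0.6947, 0.7193, 0], [-0.7193, 0.6947, 0], [0, 0, 1]]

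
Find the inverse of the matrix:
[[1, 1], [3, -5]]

For [[a,b],[c,d]], inverse = (1/det)·[[d,-b],[-c,a]]
det = (1)(-5) - (1)(3) = -5 - 3 = -8
Inverse = (1/-8)·[[-5, -1], [-3, 1]]
= [[5/8, 1/8], [3/8, -1/8]]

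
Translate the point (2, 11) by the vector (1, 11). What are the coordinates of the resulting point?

Translation by (1, 11) (homogeneous matrix [[1, 0, 1], [0, 1, 11], [0, 0, 1]]):
x' = 2 + 1 = 3
y' = 11 + 11 = 22
Result: (3, 22)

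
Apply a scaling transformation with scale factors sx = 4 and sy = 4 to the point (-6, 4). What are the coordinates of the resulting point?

Scaling matrix:
[[4, 0], [0, 4]]
Result: (-6 × 4, 4 × 4) = (-24, 16)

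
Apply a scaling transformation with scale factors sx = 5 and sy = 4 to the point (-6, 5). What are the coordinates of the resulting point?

Scaling matrix:
[[5, 0], [0, 4]]
Result: (-6 × 5, 5 × 4) = (-30, 20)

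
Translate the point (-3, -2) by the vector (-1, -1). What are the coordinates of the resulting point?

Translation by (-1, -1) (homogeneous matrix [[1, 0, -1], [0, 1, -1], [0, 0, 1]]):
x' = -3 + -1 = -4
y' = -2 + -1 = -3
Result: (-4, -3)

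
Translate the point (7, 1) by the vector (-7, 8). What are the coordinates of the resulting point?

Translation by (-7, 8) (homogeneous matrix [[1, 0, -7], [0, 1, 8], [0, 0, 1]]):
x' = 7 + -7 = 0
y' = 1 + 8 = 9
Result: (0, 9)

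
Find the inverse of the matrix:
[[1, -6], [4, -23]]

For [[a,b],[c,d]], inverse = (1/det)·[[d,-b],[-c,a]]
det = (1)(-23) - (-6)(4) = -23 - -24 = 1
Inverse = [[-23, 6], [-4, 1]]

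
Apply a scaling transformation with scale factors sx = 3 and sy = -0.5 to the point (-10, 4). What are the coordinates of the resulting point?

Scaling matrix:
[[3, 0], [0, -0.50]]
Result: (-10 × 3, 4 × -0.5) = (-30, -2)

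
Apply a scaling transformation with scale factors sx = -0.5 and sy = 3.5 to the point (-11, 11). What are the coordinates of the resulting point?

Scaling matrix:
[[-0.50, 0], [0, 3.50]]
Result: (-11 × -0.5, 11 × 3.5) = (5.5, 38.5)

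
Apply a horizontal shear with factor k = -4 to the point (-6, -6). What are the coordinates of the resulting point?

Shear matrix for horizontal shear with factor k = -4:
[[1, -4], [0, 1]]
Result: (-6, -6) → (18, -6)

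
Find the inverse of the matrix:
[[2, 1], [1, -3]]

For [[a,b],[c,d]], inverse = (1/det)·[[d,-b],[-c,a]]
det = (2)(-3) - (1)(1) = -6 - 1 = -7
Inverse = (1/-7)·[[-3, -1], [-1, 2]]
= [[3/7, 1/7], [1/7, -2/7]]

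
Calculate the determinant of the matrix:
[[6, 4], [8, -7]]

For a 2×2 matrix [[a, b], [c, d]], det = ad - bc
det = (6)(-7) - (4)(8) = -42 - 32 = -74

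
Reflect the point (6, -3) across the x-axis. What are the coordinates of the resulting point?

Reflection across x-axis: (6, -3) → (6, 3)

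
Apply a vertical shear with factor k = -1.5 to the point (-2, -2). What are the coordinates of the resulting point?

Shear matrix for vertical shear with factor k = -1.5:
[[1, 0], [-1.50, 1]]
Result: (-2, -2) → (-2, 1)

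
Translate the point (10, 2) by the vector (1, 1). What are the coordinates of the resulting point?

Translation by (1, 1) (homogeneous matrix [[1, 0, 1], [0, 1, 1], [0, 0, 1]]):
x' = 10 + 1 = 11
y' = 2 + 1 = 3
Result: (11, 3)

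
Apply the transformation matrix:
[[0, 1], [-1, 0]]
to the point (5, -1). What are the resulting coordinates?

Matrix multiplication:
[[0, 1], [-1, 0]] × [5, -1]ᵀ
= [(0)(5) + (1)(-1), (-1)(5) + (0)(-1)]ᵀ
= [-1, -5]ᵀ
Result: (-1, -5)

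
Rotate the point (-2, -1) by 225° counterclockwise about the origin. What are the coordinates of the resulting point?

Rotation matrix for 225°: [[cos 225°, -sin 225°], [sin 225°, cos 225°]] ≈ [[-0.707107, 0.707107], [-0.707107, -0.707107]]
[[-0.707107, 0.707107], [-0.707107, -0.707107]] × [-2, -1]ᵀ ≈ [0.7071, 2.1213]ᵀ
Result: (0.7071, 2.1213)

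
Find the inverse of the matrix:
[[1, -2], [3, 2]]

For [[a,b],[c,d]], inverse = (1/det)·[[d,-b],[-c,a]]
det = (1)(2) - (-2)(3) = 2 - -6 = 8
Inverse = (1/8)·[[2, 2], [-3, 1]]
= [[1/4, 1/4], [-3/8, 1/8]]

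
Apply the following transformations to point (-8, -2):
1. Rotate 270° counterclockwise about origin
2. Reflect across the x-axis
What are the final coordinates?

Step 1: Rotate 270° → (-2, 8)
Step 2: Reflect across x-axis → (-2, -8)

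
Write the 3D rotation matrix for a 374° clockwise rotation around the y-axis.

Rotation matrix for clockwise 374° around y-axis:
A clockwise rotation by 374° is a counterclockwise rotation by -374°.
cos(-374°) = 0.9703, sin(-374°) = -0.2419
Result: [[0.9703, 0, -0.2419], [0, 1, 0], [0.2419, 0, 0.9703]]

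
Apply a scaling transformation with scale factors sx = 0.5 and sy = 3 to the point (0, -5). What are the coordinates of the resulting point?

Scaling matrix:
[[0.50, 0], [0, 3]]
Result: (0 × 0.5, -5 × 3) = (0, -15)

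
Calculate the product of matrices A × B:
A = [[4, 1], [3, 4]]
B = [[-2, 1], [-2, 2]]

Matrix multiplication:
C[0][0] = 4×-2 + 1×-2 = -10
C[0][1] = 4×1 + 1×2 = 6
C[1][0] = 3×-2 + 4×-2 = -14
C[1][1] = 3×1 + 4×2 = 11
Result: [[-10, 6], [-14, 11]]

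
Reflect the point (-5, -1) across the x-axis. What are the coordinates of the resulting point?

Reflection across x-axis: (-5, -1) → (-5, 1)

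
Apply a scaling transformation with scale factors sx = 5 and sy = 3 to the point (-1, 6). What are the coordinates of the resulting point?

Scaling matrix:
[[5, 0], [0, 3]]
Result: (-1 × 5, 6 × 3) = (-5, 18)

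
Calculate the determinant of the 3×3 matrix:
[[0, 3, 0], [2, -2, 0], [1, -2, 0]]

Expansion along first row:
det = 0·det([[-2,0],[-2,0]]) - 3·det([[2,0],[1,0]]) + 0·det([[2,-2],[1,-2]])
    = 0·(-2·0 - 0·-2) - 3·(2·0 - 0·1) + 0·(2·-2 - -2·1)
    = 0·0 - 3·0 + 0·-2
    = 0 + 0 + 0 = 0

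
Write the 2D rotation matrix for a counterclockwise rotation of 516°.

Rotation matrix formula: [[cos θ, -sin θ], [sin θ, cos θ]]
For θ = 516°:
cos(516°) = -0.9135
sin(516°) = 0.4067
Result: [[-0.9135, -0.4067], [0.4067, -0.9135]]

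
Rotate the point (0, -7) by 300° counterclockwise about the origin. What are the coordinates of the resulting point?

Rotation matrix for 300°: [[cos 300°, -sin 300°], [sin 300°, cos 300°]] ≈ [[0.500000, 0.866025], [-0.866025, 0.500000]]
[[0.500000, 0.866025], [-0.866025, 0.500000]] × [0, -7]ᵀ ≈ [-6.0622, -3.5000]ᵀ
Result: (-6.0622, -3.5000)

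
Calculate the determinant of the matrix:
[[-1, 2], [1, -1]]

For a 2×2 matrix [[a, b], [c, d]], det = ad - bc
det = (-1)(-1) - (2)(1) = 1 - 2 = -1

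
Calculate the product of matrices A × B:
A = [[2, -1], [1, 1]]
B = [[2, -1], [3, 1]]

Matrix multiplication:
C[0][0] = 2×2 + -1×3 = 1
C[0][1] = 2×-1 + -1×1 = -3
C[1][0] = 1×2 + 1×3 = 5
C[1][1] = 1×-1 + 1×1 = 0
Result: [[1, -3], [5, 0]]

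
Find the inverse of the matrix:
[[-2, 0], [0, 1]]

For [[a,b],[c,d]], inverse = (1/det)·[[d,-b],[-c,a]]
det = (-2)(1) - (0)(0) = -2 - 0 = -2
Inverse = (1/-2)·[[1, 0], [0, -2]]
= [[-1/2, 0], [0, 1]]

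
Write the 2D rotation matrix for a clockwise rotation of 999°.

Rotation matrix formula: [[cos θ, -sin θ], [sin θ, cos θ]]
A clockwise rotation by 999° is equivalent to a counterclockwise rotation by -999°.
For θ = -999°:
cos(-999°) = 0.1564
sin(-999°) = 0.9877
Result: [[0.1564, -0.9877], [0.9877, 0.1564]]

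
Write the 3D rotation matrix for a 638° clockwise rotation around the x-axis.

Rotation matrix for clockwise 638° around x-axis:
A clockwise rotation by 638° is a counterclockwise rotation by -638°.
cos(-638°) = 0.1392, sin(-638°) = 0.9903
Result: [[1, 0, 0], [0, 0.1392, -0.9903], [0, 0.9903, 0.1392]]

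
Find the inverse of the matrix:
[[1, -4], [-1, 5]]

For [[a,b],[c,d]], inverse = (1/det)·[[d,-b],[-c,a]]
det = (1)(5) - (-4)(-1) = 5 - 4 = 1
Inverse = [[5, 4], [1, 1]]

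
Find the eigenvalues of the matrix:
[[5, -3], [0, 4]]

Characteristic equation: det(A - λI) = 0
λ² - (trace)λ + (det) = 0
trace = 5 + 4 = 9, det = (5)(4) - (-3)(0) = 20
λ² - (9)λ + (20) = 0
λ = (9 ± √((9)² - 4·(20))) / 2 = (9 ± √1) / 2
Solving: λ = 4, 5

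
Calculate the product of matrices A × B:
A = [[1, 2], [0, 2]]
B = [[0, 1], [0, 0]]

Matrix multiplication:
C[0][0] = 1×0 + 2×0 = 0
C[0][1] = 1×1 + 2×0 = 1
C[1][0] = 0×0 + 2×0 = 0
C[1][1] = 0×1 + 2×0 = 0
Result: [[0, 1], [0, 0]]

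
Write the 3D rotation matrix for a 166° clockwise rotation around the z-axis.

Rotation matrix for clockwise 166° around z-axis:
A clockwise rotation by 166° is a counterclockwise rotation by -166°.
cos(-166°) = -0.9703, sin(-166°) = -0.2419
Result: [[-0.9703, 0.2419, 0], [-0.2419, -0.9703, 0], [0, 0, 1]]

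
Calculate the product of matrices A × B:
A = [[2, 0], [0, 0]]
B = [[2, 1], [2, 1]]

Matrix multiplication:
C[0][0] = 2×2 + 0×2 = 4
C[0][1] = 2×1 + 0×1 = 2
C[1][0] = 0×2 + 0×2 = 0
C[1][1] = 0×1 + 0×1 = 0
Result: [[4, 2], [0, 0]]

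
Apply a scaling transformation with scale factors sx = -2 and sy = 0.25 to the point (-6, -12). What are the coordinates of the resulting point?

Scaling matrix:
[[-2, 0], [0, 0.25]]
Result: (-6 × -2, -12 × 0.25) = (12, -3)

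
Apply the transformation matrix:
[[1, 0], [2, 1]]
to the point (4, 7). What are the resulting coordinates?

Matrix multiplication:
[[1, 0], [2, 1]] × [4, 7]ᵀ
= [(1)(4) + (0)(7), (2)(4) + (1)(7)]ᵀ
= [4, 15]ᵀ
Result: (4, 15)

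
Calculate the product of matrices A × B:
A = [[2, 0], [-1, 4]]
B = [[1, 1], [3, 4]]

Matrix multiplication:
C[0][0] = 2×1 + 0×3 = 2
C[0][1] = 2×1 + 0×4 = 2
C[1][0] = -1×1 + 4×3 = 11
C[1][1] = -1×1 + 4×4 = 15
Result: [[2, 2], [11, 15]]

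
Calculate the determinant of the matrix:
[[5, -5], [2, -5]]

For a 2×2 matrix [[a, b], [c, d]], det = ad - bc
det = (5)(-5) - (-5)(2) = -25 - -10 = -15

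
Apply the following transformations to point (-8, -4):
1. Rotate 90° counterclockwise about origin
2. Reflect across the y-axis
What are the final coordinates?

Step 1: Rotate 90° → (4, -8)
Step 2: Reflect across y-axis → (-4, -8)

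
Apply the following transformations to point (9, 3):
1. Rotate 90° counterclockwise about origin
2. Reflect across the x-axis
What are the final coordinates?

Step 1: Rotate 90° → (-3, 9)
Step 2: Reflect across x-axis → (-3, -9)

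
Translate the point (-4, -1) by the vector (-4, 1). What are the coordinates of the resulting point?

Translation by (-4, 1) (homogeneous matrix [[1, 0, -4], [0, 1, 1], [0, 0, 1]]):
x' = -4 + -4 = -8
y' = -1 + 1 = 0
Result: (-8, 0)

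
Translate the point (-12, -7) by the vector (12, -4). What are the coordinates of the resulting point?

Translation by (12, -4) (homogeneous matrix [[1, 0, 12], [0, 1, -4], [0, 0, 1]]):
x' = -12 + 12 = 0
y' = -7 + -4 = -11
Result: (0, -11)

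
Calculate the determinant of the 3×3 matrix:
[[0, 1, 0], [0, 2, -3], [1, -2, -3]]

Expansion along first row:
det = 0·det([[2,-3],[-2,-3]]) - 1·det([[0,-3],[1,-3]]) + 0·det([[0,2],[1,-2]])
    = 0·(2·-3 - -3·-2) - 1·(0·-3 - -3·1) + 0·(0·-2 - 2·1)
    = 0·-12 - 1·3 + 0·-2
    = 0 + -3 + 0 = -3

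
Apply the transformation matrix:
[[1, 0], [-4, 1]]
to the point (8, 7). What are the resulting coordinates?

Matrix multiplication:
[[1, 0], [-4, 1]] × [8, 7]ᵀ
= [(1)(8) + (0)(7), (-4)(8) + (1)(7)]ᵀ
= [8, -25]ᵀ
Result: (8, -25)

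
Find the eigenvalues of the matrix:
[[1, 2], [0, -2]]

Characteristic equation: det(A - λI) = 0
λ² - (trace)λ + (det) = 0
trace = 1 + -2 = -1, det = (1)(-2) - (2)(0) = -2
λ² - (-1)λ + (-2) = 0
λ = (-1 ± √((-1)² - 4·(-2))) / 2 = (-1 ± √9) / 2
Solving: λ = -2, 1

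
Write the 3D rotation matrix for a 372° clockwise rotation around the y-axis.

Rotation matrix for clockwise 372° around y-axis:
A clockwise rotation by 372° is a counterclockwise rotation by -372°.
cos(-372°) = 0.9781, sin(-372°) = -0.2079
Result: [[0.9781, 0, -0.2079], [0, 1, 0], [0.2079, 0, 0.9781]]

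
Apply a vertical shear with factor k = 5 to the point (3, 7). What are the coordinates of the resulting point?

Shear matrix for vertical shear with factor k = 5:
[[1, 0], [5, 1]]
Result: (3, 7) → (3, 22)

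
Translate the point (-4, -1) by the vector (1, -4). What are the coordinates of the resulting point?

Translation by (1, -4) (homogeneous matrix [[1, 0, 1], [0, 1, -4], [0, 0, 1]]):
x' = -4 + 1 = -3
y' = -1 + -4 = -5
Result: (-3, -5)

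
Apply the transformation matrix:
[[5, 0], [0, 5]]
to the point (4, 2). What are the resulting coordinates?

Matrix multiplication:
[[5, 0], [0, 5]] × [4, 2]ᵀ
= [(5)(4) + (0)(2), (0)(4) + (5)(2)]ᵀ
= [20, 10]ᵀ
Result: (20, 10)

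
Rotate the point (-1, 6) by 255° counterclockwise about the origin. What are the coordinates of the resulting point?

Rotation matrix for 255°: [[cos 255°, -sin 255°], [sin 255°, cos 255°]] ≈ [[-0.258819, 0.965926], [-0.965926, -0.258819]]
[[-0.258819, 0.965926], [-0.965926, -0.258819]] × [-1, 6]ᵀ ≈ [6.0544, -0.5870]ᵀ
Result: (6.0544, -0.5870)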